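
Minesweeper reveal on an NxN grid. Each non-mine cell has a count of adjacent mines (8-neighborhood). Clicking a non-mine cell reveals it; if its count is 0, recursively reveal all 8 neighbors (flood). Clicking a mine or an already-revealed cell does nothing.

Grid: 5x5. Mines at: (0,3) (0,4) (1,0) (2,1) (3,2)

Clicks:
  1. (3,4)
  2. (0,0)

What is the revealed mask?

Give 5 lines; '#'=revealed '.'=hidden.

Click 1 (3,4) count=0: revealed 8 new [(1,3) (1,4) (2,3) (2,4) (3,3) (3,4) (4,3) (4,4)] -> total=8
Click 2 (0,0) count=1: revealed 1 new [(0,0)] -> total=9

Answer: #....
...##
...##
...##
...##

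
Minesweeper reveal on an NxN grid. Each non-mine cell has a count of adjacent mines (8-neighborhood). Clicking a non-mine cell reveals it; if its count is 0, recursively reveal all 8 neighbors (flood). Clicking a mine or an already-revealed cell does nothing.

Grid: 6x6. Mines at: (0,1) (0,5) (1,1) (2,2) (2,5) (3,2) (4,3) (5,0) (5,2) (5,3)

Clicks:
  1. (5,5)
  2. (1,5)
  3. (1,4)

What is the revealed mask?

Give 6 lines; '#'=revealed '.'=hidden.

Click 1 (5,5) count=0: revealed 6 new [(3,4) (3,5) (4,4) (4,5) (5,4) (5,5)] -> total=6
Click 2 (1,5) count=2: revealed 1 new [(1,5)] -> total=7
Click 3 (1,4) count=2: revealed 1 new [(1,4)] -> total=8

Answer: ......
....##
......
....##
....##
....##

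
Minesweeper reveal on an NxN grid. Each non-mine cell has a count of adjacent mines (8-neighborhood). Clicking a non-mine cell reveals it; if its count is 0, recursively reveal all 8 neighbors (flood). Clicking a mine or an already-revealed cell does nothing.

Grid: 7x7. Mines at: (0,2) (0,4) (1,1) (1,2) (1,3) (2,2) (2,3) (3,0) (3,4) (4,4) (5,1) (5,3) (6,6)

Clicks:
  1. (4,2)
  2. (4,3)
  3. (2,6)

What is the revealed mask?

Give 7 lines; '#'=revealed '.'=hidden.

Answer: .....##
.....##
.....##
.....##
..##.##
.....##
.......

Derivation:
Click 1 (4,2) count=2: revealed 1 new [(4,2)] -> total=1
Click 2 (4,3) count=3: revealed 1 new [(4,3)] -> total=2
Click 3 (2,6) count=0: revealed 12 new [(0,5) (0,6) (1,5) (1,6) (2,5) (2,6) (3,5) (3,6) (4,5) (4,6) (5,5) (5,6)] -> total=14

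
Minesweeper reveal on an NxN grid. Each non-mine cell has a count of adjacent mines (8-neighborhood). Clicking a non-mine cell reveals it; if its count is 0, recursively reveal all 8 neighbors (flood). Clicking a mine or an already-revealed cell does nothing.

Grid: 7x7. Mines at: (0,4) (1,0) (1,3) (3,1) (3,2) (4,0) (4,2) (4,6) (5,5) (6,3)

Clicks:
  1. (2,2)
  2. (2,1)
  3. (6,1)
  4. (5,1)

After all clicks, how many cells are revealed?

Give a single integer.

Click 1 (2,2) count=3: revealed 1 new [(2,2)] -> total=1
Click 2 (2,1) count=3: revealed 1 new [(2,1)] -> total=2
Click 3 (6,1) count=0: revealed 6 new [(5,0) (5,1) (5,2) (6,0) (6,1) (6,2)] -> total=8
Click 4 (5,1) count=2: revealed 0 new [(none)] -> total=8

Answer: 8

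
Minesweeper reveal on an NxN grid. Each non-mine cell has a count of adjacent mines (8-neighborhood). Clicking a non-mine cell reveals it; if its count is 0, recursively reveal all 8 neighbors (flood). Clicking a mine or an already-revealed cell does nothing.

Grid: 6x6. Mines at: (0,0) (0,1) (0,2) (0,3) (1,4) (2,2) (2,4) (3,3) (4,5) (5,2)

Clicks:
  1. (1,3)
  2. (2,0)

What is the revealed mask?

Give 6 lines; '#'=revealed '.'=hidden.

Click 1 (1,3) count=5: revealed 1 new [(1,3)] -> total=1
Click 2 (2,0) count=0: revealed 10 new [(1,0) (1,1) (2,0) (2,1) (3,0) (3,1) (4,0) (4,1) (5,0) (5,1)] -> total=11

Answer: ......
##.#..
##....
##....
##....
##....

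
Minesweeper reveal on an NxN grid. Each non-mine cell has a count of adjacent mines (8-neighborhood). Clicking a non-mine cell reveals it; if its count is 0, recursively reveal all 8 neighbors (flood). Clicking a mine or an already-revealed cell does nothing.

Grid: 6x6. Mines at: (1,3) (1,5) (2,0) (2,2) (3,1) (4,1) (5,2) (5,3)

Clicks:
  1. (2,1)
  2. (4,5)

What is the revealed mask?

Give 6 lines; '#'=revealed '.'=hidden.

Click 1 (2,1) count=3: revealed 1 new [(2,1)] -> total=1
Click 2 (4,5) count=0: revealed 11 new [(2,3) (2,4) (2,5) (3,3) (3,4) (3,5) (4,3) (4,4) (4,5) (5,4) (5,5)] -> total=12

Answer: ......
......
.#.###
...###
...###
....##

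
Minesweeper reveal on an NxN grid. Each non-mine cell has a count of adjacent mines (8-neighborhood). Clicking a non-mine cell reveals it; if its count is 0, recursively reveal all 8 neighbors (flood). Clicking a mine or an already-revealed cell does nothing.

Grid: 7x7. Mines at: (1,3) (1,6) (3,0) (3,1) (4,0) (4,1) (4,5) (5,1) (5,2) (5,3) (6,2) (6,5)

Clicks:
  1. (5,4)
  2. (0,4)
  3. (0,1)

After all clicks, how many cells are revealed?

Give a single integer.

Answer: 11

Derivation:
Click 1 (5,4) count=3: revealed 1 new [(5,4)] -> total=1
Click 2 (0,4) count=1: revealed 1 new [(0,4)] -> total=2
Click 3 (0,1) count=0: revealed 9 new [(0,0) (0,1) (0,2) (1,0) (1,1) (1,2) (2,0) (2,1) (2,2)] -> total=11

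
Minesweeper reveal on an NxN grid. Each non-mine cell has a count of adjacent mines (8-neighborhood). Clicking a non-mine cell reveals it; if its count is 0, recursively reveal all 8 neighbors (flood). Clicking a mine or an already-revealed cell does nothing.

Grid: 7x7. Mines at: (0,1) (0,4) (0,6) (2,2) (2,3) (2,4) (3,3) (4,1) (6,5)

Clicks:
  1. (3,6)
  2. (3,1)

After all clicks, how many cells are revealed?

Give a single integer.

Click 1 (3,6) count=0: revealed 13 new [(1,5) (1,6) (2,5) (2,6) (3,4) (3,5) (3,6) (4,4) (4,5) (4,6) (5,4) (5,5) (5,6)] -> total=13
Click 2 (3,1) count=2: revealed 1 new [(3,1)] -> total=14

Answer: 14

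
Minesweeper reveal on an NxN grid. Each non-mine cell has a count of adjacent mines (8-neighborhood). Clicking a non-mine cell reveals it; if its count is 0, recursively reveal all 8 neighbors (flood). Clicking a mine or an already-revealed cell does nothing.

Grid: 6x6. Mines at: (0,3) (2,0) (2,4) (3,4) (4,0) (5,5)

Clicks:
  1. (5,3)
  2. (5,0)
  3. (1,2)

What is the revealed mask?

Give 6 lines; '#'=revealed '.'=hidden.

Click 1 (5,3) count=0: revealed 17 new [(1,1) (1,2) (1,3) (2,1) (2,2) (2,3) (3,1) (3,2) (3,3) (4,1) (4,2) (4,3) (4,4) (5,1) (5,2) (5,3) (5,4)] -> total=17
Click 2 (5,0) count=1: revealed 1 new [(5,0)] -> total=18
Click 3 (1,2) count=1: revealed 0 new [(none)] -> total=18

Answer: ......
.###..
.###..
.###..
.####.
#####.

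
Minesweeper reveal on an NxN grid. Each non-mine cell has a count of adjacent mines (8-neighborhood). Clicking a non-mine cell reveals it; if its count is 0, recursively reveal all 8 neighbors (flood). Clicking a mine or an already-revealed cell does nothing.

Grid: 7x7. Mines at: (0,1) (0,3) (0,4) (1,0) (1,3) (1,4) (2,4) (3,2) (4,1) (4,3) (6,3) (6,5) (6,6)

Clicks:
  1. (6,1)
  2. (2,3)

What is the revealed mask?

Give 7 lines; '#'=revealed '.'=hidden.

Answer: .......
.......
...#...
.......
.......
###....
###....

Derivation:
Click 1 (6,1) count=0: revealed 6 new [(5,0) (5,1) (5,2) (6,0) (6,1) (6,2)] -> total=6
Click 2 (2,3) count=4: revealed 1 new [(2,3)] -> total=7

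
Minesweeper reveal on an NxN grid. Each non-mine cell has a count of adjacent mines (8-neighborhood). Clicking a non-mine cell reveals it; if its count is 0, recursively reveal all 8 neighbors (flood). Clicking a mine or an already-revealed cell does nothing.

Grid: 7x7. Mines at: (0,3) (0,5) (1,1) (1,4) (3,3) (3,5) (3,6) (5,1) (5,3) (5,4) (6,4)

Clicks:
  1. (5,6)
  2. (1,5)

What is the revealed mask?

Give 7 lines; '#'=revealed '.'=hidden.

Answer: .......
.....#.
.......
.......
.....##
.....##
.....##

Derivation:
Click 1 (5,6) count=0: revealed 6 new [(4,5) (4,6) (5,5) (5,6) (6,5) (6,6)] -> total=6
Click 2 (1,5) count=2: revealed 1 new [(1,5)] -> total=7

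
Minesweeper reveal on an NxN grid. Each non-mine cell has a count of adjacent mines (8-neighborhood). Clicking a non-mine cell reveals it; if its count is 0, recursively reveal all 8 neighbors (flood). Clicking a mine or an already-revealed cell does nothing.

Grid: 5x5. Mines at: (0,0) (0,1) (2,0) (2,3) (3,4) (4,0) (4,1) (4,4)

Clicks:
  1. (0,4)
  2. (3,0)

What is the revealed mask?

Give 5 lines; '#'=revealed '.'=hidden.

Click 1 (0,4) count=0: revealed 6 new [(0,2) (0,3) (0,4) (1,2) (1,3) (1,4)] -> total=6
Click 2 (3,0) count=3: revealed 1 new [(3,0)] -> total=7

Answer: ..###
..###
.....
#....
.....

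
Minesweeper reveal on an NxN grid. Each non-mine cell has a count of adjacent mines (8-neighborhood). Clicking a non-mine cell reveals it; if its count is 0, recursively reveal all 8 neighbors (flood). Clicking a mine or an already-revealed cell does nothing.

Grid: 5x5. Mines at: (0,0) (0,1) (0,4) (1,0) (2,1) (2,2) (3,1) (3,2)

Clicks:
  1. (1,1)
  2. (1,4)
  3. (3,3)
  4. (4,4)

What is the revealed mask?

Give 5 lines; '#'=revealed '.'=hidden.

Answer: .....
.#.##
...##
...##
...##

Derivation:
Click 1 (1,1) count=5: revealed 1 new [(1,1)] -> total=1
Click 2 (1,4) count=1: revealed 1 new [(1,4)] -> total=2
Click 3 (3,3) count=2: revealed 1 new [(3,3)] -> total=3
Click 4 (4,4) count=0: revealed 6 new [(1,3) (2,3) (2,4) (3,4) (4,3) (4,4)] -> total=9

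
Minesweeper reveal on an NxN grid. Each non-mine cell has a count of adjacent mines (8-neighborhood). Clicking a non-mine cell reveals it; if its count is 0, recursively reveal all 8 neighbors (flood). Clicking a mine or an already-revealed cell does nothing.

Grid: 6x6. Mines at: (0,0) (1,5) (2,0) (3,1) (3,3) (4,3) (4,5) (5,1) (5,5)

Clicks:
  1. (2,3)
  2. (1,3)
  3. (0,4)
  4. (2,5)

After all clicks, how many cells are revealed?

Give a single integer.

Click 1 (2,3) count=1: revealed 1 new [(2,3)] -> total=1
Click 2 (1,3) count=0: revealed 11 new [(0,1) (0,2) (0,3) (0,4) (1,1) (1,2) (1,3) (1,4) (2,1) (2,2) (2,4)] -> total=12
Click 3 (0,4) count=1: revealed 0 new [(none)] -> total=12
Click 4 (2,5) count=1: revealed 1 new [(2,5)] -> total=13

Answer: 13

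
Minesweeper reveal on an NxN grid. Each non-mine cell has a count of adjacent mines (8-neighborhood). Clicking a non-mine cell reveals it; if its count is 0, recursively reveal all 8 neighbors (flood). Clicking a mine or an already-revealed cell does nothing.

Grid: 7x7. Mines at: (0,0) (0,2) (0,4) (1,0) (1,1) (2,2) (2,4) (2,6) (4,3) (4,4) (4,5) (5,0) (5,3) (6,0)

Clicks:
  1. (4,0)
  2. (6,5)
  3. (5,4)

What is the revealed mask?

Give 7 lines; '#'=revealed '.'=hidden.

Click 1 (4,0) count=1: revealed 1 new [(4,0)] -> total=1
Click 2 (6,5) count=0: revealed 6 new [(5,4) (5,5) (5,6) (6,4) (6,5) (6,6)] -> total=7
Click 3 (5,4) count=4: revealed 0 new [(none)] -> total=7

Answer: .......
.......
.......
.......
#......
....###
....###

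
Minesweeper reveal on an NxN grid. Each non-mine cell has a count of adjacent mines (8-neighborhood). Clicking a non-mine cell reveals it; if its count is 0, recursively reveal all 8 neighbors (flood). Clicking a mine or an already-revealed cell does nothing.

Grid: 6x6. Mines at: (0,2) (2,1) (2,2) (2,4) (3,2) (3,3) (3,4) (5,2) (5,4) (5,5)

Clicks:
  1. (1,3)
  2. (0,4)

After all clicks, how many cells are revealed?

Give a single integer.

Answer: 6

Derivation:
Click 1 (1,3) count=3: revealed 1 new [(1,3)] -> total=1
Click 2 (0,4) count=0: revealed 5 new [(0,3) (0,4) (0,5) (1,4) (1,5)] -> total=6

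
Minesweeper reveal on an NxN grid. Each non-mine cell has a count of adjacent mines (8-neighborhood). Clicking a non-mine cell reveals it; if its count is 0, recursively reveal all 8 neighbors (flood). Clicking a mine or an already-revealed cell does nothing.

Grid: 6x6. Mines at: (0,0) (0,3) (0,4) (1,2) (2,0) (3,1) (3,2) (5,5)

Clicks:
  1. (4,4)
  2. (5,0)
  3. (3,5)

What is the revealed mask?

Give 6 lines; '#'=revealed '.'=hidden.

Answer: ......
...###
...###
...###
######
#####.

Derivation:
Click 1 (4,4) count=1: revealed 1 new [(4,4)] -> total=1
Click 2 (5,0) count=0: revealed 9 new [(4,0) (4,1) (4,2) (4,3) (5,0) (5,1) (5,2) (5,3) (5,4)] -> total=10
Click 3 (3,5) count=0: revealed 10 new [(1,3) (1,4) (1,5) (2,3) (2,4) (2,5) (3,3) (3,4) (3,5) (4,5)] -> total=20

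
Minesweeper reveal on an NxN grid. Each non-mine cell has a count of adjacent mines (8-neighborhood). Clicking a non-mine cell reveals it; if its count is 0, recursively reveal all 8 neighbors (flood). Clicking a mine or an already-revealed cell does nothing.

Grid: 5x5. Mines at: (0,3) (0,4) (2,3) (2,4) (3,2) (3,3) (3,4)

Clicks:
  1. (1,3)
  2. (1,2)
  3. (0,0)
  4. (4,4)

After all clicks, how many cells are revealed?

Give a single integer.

Click 1 (1,3) count=4: revealed 1 new [(1,3)] -> total=1
Click 2 (1,2) count=2: revealed 1 new [(1,2)] -> total=2
Click 3 (0,0) count=0: revealed 12 new [(0,0) (0,1) (0,2) (1,0) (1,1) (2,0) (2,1) (2,2) (3,0) (3,1) (4,0) (4,1)] -> total=14
Click 4 (4,4) count=2: revealed 1 new [(4,4)] -> total=15

Answer: 15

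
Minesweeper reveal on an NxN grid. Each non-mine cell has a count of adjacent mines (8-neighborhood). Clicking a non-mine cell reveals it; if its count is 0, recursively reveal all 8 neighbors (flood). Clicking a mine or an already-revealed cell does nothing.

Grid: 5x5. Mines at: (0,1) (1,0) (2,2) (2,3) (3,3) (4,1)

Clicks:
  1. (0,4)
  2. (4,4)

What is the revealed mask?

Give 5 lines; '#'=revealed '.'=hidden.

Answer: ..###
..###
.....
.....
....#

Derivation:
Click 1 (0,4) count=0: revealed 6 new [(0,2) (0,3) (0,4) (1,2) (1,3) (1,4)] -> total=6
Click 2 (4,4) count=1: revealed 1 new [(4,4)] -> total=7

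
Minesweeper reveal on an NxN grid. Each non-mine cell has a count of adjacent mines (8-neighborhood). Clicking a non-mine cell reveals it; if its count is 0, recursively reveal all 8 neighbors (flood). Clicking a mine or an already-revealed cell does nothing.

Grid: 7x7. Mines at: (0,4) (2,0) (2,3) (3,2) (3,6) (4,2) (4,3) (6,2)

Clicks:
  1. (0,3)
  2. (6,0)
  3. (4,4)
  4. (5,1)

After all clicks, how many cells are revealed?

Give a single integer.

Click 1 (0,3) count=1: revealed 1 new [(0,3)] -> total=1
Click 2 (6,0) count=0: revealed 8 new [(3,0) (3,1) (4,0) (4,1) (5,0) (5,1) (6,0) (6,1)] -> total=9
Click 3 (4,4) count=1: revealed 1 new [(4,4)] -> total=10
Click 4 (5,1) count=2: revealed 0 new [(none)] -> total=10

Answer: 10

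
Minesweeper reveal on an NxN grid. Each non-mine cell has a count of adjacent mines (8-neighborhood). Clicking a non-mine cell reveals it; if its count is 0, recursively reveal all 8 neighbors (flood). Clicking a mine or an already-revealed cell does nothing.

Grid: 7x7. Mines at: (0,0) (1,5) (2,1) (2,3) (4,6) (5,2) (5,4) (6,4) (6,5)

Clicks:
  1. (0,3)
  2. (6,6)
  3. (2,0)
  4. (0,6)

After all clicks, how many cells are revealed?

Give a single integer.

Answer: 11

Derivation:
Click 1 (0,3) count=0: revealed 8 new [(0,1) (0,2) (0,3) (0,4) (1,1) (1,2) (1,3) (1,4)] -> total=8
Click 2 (6,6) count=1: revealed 1 new [(6,6)] -> total=9
Click 3 (2,0) count=1: revealed 1 new [(2,0)] -> total=10
Click 4 (0,6) count=1: revealed 1 new [(0,6)] -> total=11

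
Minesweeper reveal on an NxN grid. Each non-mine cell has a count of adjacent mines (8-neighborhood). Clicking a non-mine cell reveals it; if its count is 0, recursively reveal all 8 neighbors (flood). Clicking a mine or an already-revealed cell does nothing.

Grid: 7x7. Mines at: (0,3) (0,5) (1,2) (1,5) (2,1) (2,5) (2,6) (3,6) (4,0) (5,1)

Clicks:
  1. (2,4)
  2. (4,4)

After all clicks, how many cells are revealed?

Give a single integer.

Answer: 22

Derivation:
Click 1 (2,4) count=2: revealed 1 new [(2,4)] -> total=1
Click 2 (4,4) count=0: revealed 21 new [(2,2) (2,3) (3,2) (3,3) (3,4) (3,5) (4,2) (4,3) (4,4) (4,5) (4,6) (5,2) (5,3) (5,4) (5,5) (5,6) (6,2) (6,3) (6,4) (6,5) (6,6)] -> total=22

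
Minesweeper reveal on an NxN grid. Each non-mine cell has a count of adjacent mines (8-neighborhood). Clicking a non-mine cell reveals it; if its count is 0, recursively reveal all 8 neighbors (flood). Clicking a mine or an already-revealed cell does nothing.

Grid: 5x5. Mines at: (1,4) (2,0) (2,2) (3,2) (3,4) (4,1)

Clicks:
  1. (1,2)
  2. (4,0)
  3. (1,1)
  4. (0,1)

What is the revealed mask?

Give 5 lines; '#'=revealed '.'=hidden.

Answer: ####.
####.
.....
.....
#....

Derivation:
Click 1 (1,2) count=1: revealed 1 new [(1,2)] -> total=1
Click 2 (4,0) count=1: revealed 1 new [(4,0)] -> total=2
Click 3 (1,1) count=2: revealed 1 new [(1,1)] -> total=3
Click 4 (0,1) count=0: revealed 6 new [(0,0) (0,1) (0,2) (0,3) (1,0) (1,3)] -> total=9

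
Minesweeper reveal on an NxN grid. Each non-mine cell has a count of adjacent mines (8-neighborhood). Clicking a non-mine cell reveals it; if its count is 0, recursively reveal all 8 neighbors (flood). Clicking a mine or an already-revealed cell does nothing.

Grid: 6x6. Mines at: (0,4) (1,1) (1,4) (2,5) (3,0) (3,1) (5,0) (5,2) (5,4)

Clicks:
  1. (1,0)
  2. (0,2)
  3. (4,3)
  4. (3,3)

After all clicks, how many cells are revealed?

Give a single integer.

Answer: 11

Derivation:
Click 1 (1,0) count=1: revealed 1 new [(1,0)] -> total=1
Click 2 (0,2) count=1: revealed 1 new [(0,2)] -> total=2
Click 3 (4,3) count=2: revealed 1 new [(4,3)] -> total=3
Click 4 (3,3) count=0: revealed 8 new [(2,2) (2,3) (2,4) (3,2) (3,3) (3,4) (4,2) (4,4)] -> total=11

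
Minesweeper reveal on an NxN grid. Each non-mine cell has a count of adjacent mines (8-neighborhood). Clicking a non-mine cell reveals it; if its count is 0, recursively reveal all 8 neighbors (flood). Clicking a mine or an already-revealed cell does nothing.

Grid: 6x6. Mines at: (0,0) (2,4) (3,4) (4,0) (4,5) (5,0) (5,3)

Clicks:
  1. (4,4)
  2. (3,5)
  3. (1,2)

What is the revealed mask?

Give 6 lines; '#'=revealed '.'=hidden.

Answer: .#####
######
####..
####.#
.####.
......

Derivation:
Click 1 (4,4) count=3: revealed 1 new [(4,4)] -> total=1
Click 2 (3,5) count=3: revealed 1 new [(3,5)] -> total=2
Click 3 (1,2) count=0: revealed 22 new [(0,1) (0,2) (0,3) (0,4) (0,5) (1,0) (1,1) (1,2) (1,3) (1,4) (1,5) (2,0) (2,1) (2,2) (2,3) (3,0) (3,1) (3,2) (3,3) (4,1) (4,2) (4,3)] -> total=24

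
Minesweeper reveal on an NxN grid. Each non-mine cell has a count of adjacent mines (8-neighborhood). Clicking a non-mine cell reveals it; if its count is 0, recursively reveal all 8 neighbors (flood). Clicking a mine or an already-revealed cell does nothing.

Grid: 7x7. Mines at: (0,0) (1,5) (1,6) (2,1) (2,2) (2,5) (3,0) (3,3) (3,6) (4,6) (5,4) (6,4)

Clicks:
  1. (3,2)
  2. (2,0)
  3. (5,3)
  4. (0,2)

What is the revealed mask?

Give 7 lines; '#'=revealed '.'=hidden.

Click 1 (3,2) count=3: revealed 1 new [(3,2)] -> total=1
Click 2 (2,0) count=2: revealed 1 new [(2,0)] -> total=2
Click 3 (5,3) count=2: revealed 1 new [(5,3)] -> total=3
Click 4 (0,2) count=0: revealed 8 new [(0,1) (0,2) (0,3) (0,4) (1,1) (1,2) (1,3) (1,4)] -> total=11

Answer: .####..
.####..
#......
..#....
.......
...#...
.......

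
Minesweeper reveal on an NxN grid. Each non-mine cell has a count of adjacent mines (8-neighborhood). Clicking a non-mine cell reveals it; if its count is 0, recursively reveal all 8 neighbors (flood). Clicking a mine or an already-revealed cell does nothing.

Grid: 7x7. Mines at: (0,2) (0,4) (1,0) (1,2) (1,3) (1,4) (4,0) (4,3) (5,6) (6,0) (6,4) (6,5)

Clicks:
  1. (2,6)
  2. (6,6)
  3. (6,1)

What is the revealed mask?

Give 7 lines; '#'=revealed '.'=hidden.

Answer: .....##
.....##
....###
....###
....###
.......
.#....#

Derivation:
Click 1 (2,6) count=0: revealed 13 new [(0,5) (0,6) (1,5) (1,6) (2,4) (2,5) (2,6) (3,4) (3,5) (3,6) (4,4) (4,5) (4,6)] -> total=13
Click 2 (6,6) count=2: revealed 1 new [(6,6)] -> total=14
Click 3 (6,1) count=1: revealed 1 new [(6,1)] -> total=15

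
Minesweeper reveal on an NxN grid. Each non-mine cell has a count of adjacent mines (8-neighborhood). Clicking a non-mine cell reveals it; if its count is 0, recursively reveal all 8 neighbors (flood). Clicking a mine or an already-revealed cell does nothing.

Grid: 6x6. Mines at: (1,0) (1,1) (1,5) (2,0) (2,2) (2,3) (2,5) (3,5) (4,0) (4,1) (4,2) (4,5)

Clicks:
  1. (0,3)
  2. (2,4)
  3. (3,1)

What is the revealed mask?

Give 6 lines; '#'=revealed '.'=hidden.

Answer: ..###.
..###.
....#.
.#....
......
......

Derivation:
Click 1 (0,3) count=0: revealed 6 new [(0,2) (0,3) (0,4) (1,2) (1,3) (1,4)] -> total=6
Click 2 (2,4) count=4: revealed 1 new [(2,4)] -> total=7
Click 3 (3,1) count=5: revealed 1 new [(3,1)] -> total=8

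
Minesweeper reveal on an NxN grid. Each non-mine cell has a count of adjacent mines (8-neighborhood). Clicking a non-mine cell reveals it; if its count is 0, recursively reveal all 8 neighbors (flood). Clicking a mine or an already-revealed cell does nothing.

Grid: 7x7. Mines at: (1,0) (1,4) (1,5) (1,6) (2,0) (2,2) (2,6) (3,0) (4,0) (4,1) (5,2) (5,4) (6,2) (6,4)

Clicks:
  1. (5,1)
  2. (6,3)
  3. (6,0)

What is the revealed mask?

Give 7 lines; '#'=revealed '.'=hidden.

Click 1 (5,1) count=4: revealed 1 new [(5,1)] -> total=1
Click 2 (6,3) count=4: revealed 1 new [(6,3)] -> total=2
Click 3 (6,0) count=0: revealed 3 new [(5,0) (6,0) (6,1)] -> total=5

Answer: .......
.......
.......
.......
.......
##.....
##.#...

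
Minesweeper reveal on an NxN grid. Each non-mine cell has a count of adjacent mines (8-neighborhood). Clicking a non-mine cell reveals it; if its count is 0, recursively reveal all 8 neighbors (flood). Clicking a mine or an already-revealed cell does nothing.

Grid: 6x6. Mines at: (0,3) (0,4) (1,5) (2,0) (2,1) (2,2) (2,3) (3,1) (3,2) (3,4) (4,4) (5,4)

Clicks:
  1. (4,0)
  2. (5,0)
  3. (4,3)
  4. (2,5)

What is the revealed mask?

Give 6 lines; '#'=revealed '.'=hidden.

Click 1 (4,0) count=1: revealed 1 new [(4,0)] -> total=1
Click 2 (5,0) count=0: revealed 7 new [(4,1) (4,2) (4,3) (5,0) (5,1) (5,2) (5,3)] -> total=8
Click 3 (4,3) count=4: revealed 0 new [(none)] -> total=8
Click 4 (2,5) count=2: revealed 1 new [(2,5)] -> total=9

Answer: ......
......
.....#
......
####..
####..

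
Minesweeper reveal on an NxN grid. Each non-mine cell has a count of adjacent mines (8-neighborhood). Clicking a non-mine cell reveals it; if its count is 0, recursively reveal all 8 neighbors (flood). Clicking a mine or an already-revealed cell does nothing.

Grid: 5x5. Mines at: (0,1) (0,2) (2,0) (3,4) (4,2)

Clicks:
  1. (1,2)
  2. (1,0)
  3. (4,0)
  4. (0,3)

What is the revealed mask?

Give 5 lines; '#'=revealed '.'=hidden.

Answer: ...#.
#.#..
.....
##...
##...

Derivation:
Click 1 (1,2) count=2: revealed 1 new [(1,2)] -> total=1
Click 2 (1,0) count=2: revealed 1 new [(1,0)] -> total=2
Click 3 (4,0) count=0: revealed 4 new [(3,0) (3,1) (4,0) (4,1)] -> total=6
Click 4 (0,3) count=1: revealed 1 new [(0,3)] -> total=7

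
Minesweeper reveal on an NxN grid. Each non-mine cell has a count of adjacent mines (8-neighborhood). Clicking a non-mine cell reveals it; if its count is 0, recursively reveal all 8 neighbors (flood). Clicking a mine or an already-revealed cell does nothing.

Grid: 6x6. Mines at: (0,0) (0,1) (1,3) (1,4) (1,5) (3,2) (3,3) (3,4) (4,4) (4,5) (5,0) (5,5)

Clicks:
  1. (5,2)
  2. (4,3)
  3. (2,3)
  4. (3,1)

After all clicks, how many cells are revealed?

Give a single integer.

Answer: 8

Derivation:
Click 1 (5,2) count=0: revealed 6 new [(4,1) (4,2) (4,3) (5,1) (5,2) (5,3)] -> total=6
Click 2 (4,3) count=4: revealed 0 new [(none)] -> total=6
Click 3 (2,3) count=5: revealed 1 new [(2,3)] -> total=7
Click 4 (3,1) count=1: revealed 1 new [(3,1)] -> total=8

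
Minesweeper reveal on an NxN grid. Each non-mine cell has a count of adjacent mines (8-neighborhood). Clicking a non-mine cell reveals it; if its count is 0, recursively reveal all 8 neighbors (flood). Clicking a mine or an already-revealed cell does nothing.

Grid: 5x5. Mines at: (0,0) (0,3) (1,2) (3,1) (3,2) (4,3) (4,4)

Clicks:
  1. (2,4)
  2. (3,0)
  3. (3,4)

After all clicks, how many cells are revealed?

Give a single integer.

Answer: 7

Derivation:
Click 1 (2,4) count=0: revealed 6 new [(1,3) (1,4) (2,3) (2,4) (3,3) (3,4)] -> total=6
Click 2 (3,0) count=1: revealed 1 new [(3,0)] -> total=7
Click 3 (3,4) count=2: revealed 0 new [(none)] -> total=7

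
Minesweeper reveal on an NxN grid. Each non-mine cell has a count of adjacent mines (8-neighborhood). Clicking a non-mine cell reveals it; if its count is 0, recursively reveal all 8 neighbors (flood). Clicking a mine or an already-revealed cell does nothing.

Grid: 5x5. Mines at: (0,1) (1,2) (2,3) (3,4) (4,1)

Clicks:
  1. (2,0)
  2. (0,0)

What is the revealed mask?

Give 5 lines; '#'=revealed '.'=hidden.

Answer: #....
##...
##...
##...
.....

Derivation:
Click 1 (2,0) count=0: revealed 6 new [(1,0) (1,1) (2,0) (2,1) (3,0) (3,1)] -> total=6
Click 2 (0,0) count=1: revealed 1 new [(0,0)] -> total=7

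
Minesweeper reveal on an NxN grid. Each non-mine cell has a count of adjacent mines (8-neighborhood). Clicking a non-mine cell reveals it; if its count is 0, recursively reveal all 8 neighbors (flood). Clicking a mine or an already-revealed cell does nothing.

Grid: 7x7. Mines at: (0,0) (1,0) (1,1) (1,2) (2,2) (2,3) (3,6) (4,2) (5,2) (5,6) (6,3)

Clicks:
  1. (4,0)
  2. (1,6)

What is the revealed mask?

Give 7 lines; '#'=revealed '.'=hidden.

Answer: ...####
...####
##..###
##.....
##.....
##.....
##.....

Derivation:
Click 1 (4,0) count=0: revealed 10 new [(2,0) (2,1) (3,0) (3,1) (4,0) (4,1) (5,0) (5,1) (6,0) (6,1)] -> total=10
Click 2 (1,6) count=0: revealed 11 new [(0,3) (0,4) (0,5) (0,6) (1,3) (1,4) (1,5) (1,6) (2,4) (2,5) (2,6)] -> total=21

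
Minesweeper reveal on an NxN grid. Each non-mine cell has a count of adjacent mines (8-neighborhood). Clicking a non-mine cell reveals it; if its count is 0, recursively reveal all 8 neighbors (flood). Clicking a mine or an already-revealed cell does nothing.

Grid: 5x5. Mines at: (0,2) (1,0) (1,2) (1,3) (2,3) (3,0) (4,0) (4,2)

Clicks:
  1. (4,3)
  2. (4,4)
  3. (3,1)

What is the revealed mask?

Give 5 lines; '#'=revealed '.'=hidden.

Answer: .....
.....
.....
.#.##
...##

Derivation:
Click 1 (4,3) count=1: revealed 1 new [(4,3)] -> total=1
Click 2 (4,4) count=0: revealed 3 new [(3,3) (3,4) (4,4)] -> total=4
Click 3 (3,1) count=3: revealed 1 new [(3,1)] -> total=5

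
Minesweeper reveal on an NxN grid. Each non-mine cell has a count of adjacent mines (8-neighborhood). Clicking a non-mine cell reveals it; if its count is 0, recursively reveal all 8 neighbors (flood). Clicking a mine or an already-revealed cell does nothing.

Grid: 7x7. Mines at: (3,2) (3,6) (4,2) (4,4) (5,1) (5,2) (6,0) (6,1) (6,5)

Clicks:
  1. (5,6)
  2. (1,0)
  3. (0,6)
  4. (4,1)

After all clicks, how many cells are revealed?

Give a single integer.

Click 1 (5,6) count=1: revealed 1 new [(5,6)] -> total=1
Click 2 (1,0) count=0: revealed 28 new [(0,0) (0,1) (0,2) (0,3) (0,4) (0,5) (0,6) (1,0) (1,1) (1,2) (1,3) (1,4) (1,5) (1,6) (2,0) (2,1) (2,2) (2,3) (2,4) (2,5) (2,6) (3,0) (3,1) (3,3) (3,4) (3,5) (4,0) (4,1)] -> total=29
Click 3 (0,6) count=0: revealed 0 new [(none)] -> total=29
Click 4 (4,1) count=4: revealed 0 new [(none)] -> total=29

Answer: 29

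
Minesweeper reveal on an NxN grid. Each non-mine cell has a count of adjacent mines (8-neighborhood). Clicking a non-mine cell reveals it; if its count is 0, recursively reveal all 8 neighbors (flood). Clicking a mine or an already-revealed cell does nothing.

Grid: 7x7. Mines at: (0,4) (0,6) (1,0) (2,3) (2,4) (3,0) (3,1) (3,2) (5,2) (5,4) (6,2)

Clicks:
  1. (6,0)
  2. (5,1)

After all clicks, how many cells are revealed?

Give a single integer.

Click 1 (6,0) count=0: revealed 6 new [(4,0) (4,1) (5,0) (5,1) (6,0) (6,1)] -> total=6
Click 2 (5,1) count=2: revealed 0 new [(none)] -> total=6

Answer: 6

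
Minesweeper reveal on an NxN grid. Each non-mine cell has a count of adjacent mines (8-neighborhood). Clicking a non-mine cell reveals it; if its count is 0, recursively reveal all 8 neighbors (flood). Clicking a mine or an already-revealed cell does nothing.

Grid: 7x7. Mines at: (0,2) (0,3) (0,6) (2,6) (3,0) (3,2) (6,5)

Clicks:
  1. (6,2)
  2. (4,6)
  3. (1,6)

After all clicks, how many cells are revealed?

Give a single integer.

Click 1 (6,2) count=0: revealed 29 new [(1,3) (1,4) (1,5) (2,3) (2,4) (2,5) (3,3) (3,4) (3,5) (3,6) (4,0) (4,1) (4,2) (4,3) (4,4) (4,5) (4,6) (5,0) (5,1) (5,2) (5,3) (5,4) (5,5) (5,6) (6,0) (6,1) (6,2) (6,3) (6,4)] -> total=29
Click 2 (4,6) count=0: revealed 0 new [(none)] -> total=29
Click 3 (1,6) count=2: revealed 1 new [(1,6)] -> total=30

Answer: 30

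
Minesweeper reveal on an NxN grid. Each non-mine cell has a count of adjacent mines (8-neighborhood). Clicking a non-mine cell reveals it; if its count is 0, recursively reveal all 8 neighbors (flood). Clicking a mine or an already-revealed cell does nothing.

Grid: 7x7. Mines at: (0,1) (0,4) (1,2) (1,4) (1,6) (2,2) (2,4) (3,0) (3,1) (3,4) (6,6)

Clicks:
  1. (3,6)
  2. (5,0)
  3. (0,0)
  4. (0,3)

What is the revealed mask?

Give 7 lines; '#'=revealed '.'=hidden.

Click 1 (3,6) count=0: revealed 8 new [(2,5) (2,6) (3,5) (3,6) (4,5) (4,6) (5,5) (5,6)] -> total=8
Click 2 (5,0) count=0: revealed 16 new [(4,0) (4,1) (4,2) (4,3) (4,4) (5,0) (5,1) (5,2) (5,3) (5,4) (6,0) (6,1) (6,2) (6,3) (6,4) (6,5)] -> total=24
Click 3 (0,0) count=1: revealed 1 new [(0,0)] -> total=25
Click 4 (0,3) count=3: revealed 1 new [(0,3)] -> total=26

Answer: #..#...
.......
.....##
.....##
#######
#######
######.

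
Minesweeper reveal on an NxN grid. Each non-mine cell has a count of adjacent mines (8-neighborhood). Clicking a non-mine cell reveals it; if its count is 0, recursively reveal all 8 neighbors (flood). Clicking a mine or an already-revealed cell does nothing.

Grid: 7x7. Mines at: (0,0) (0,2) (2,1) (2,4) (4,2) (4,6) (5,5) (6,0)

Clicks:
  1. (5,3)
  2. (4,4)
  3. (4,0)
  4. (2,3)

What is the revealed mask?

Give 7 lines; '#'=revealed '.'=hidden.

Click 1 (5,3) count=1: revealed 1 new [(5,3)] -> total=1
Click 2 (4,4) count=1: revealed 1 new [(4,4)] -> total=2
Click 3 (4,0) count=0: revealed 6 new [(3,0) (3,1) (4,0) (4,1) (5,0) (5,1)] -> total=8
Click 4 (2,3) count=1: revealed 1 new [(2,3)] -> total=9

Answer: .......
.......
...#...
##.....
##..#..
##.#...
.......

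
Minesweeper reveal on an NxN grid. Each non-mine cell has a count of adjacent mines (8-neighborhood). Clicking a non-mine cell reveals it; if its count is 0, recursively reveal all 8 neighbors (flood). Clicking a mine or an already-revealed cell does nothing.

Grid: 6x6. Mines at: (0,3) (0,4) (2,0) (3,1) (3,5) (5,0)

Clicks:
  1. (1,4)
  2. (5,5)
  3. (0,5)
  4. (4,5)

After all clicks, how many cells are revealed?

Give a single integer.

Answer: 20

Derivation:
Click 1 (1,4) count=2: revealed 1 new [(1,4)] -> total=1
Click 2 (5,5) count=0: revealed 18 new [(1,2) (1,3) (2,2) (2,3) (2,4) (3,2) (3,3) (3,4) (4,1) (4,2) (4,3) (4,4) (4,5) (5,1) (5,2) (5,3) (5,4) (5,5)] -> total=19
Click 3 (0,5) count=1: revealed 1 new [(0,5)] -> total=20
Click 4 (4,5) count=1: revealed 0 new [(none)] -> total=20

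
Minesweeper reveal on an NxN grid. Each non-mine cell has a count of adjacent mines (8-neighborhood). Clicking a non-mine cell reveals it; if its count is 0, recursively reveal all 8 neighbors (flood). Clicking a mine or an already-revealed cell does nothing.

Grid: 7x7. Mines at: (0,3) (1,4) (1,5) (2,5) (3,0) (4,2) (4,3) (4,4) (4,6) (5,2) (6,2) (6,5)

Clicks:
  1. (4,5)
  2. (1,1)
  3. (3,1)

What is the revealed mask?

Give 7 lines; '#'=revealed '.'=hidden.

Answer: ###....
####...
####...
.###...
.....#.
.......
.......

Derivation:
Click 1 (4,5) count=2: revealed 1 new [(4,5)] -> total=1
Click 2 (1,1) count=0: revealed 14 new [(0,0) (0,1) (0,2) (1,0) (1,1) (1,2) (1,3) (2,0) (2,1) (2,2) (2,3) (3,1) (3,2) (3,3)] -> total=15
Click 3 (3,1) count=2: revealed 0 new [(none)] -> total=15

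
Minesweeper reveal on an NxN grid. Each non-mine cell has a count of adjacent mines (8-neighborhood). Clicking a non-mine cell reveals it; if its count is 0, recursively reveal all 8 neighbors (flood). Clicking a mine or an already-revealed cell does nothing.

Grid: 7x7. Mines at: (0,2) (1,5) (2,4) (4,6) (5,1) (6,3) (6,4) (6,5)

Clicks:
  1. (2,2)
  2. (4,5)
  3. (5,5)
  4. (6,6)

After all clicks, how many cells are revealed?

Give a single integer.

Click 1 (2,2) count=0: revealed 26 new [(0,0) (0,1) (1,0) (1,1) (1,2) (1,3) (2,0) (2,1) (2,2) (2,3) (3,0) (3,1) (3,2) (3,3) (3,4) (3,5) (4,0) (4,1) (4,2) (4,3) (4,4) (4,5) (5,2) (5,3) (5,4) (5,5)] -> total=26
Click 2 (4,5) count=1: revealed 0 new [(none)] -> total=26
Click 3 (5,5) count=3: revealed 0 new [(none)] -> total=26
Click 4 (6,6) count=1: revealed 1 new [(6,6)] -> total=27

Answer: 27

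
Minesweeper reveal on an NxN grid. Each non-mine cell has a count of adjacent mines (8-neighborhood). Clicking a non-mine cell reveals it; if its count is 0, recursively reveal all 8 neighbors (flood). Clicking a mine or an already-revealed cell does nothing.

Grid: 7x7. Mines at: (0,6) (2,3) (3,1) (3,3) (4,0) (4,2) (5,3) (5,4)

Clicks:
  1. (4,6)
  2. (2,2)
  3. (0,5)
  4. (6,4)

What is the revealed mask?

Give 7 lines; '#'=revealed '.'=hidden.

Answer: .....#.
....###
..#.###
....###
....###
.....##
....###

Derivation:
Click 1 (4,6) count=0: revealed 16 new [(1,4) (1,5) (1,6) (2,4) (2,5) (2,6) (3,4) (3,5) (3,6) (4,4) (4,5) (4,6) (5,5) (5,6) (6,5) (6,6)] -> total=16
Click 2 (2,2) count=3: revealed 1 new [(2,2)] -> total=17
Click 3 (0,5) count=1: revealed 1 new [(0,5)] -> total=18
Click 4 (6,4) count=2: revealed 1 new [(6,4)] -> total=19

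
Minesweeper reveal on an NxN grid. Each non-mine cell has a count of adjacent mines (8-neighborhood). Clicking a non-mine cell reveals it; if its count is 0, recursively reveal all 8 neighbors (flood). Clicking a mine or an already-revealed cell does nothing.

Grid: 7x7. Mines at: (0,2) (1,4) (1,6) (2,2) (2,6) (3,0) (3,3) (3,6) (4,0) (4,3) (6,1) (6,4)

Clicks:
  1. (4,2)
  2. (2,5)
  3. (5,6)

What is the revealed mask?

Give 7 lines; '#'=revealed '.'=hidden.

Answer: .......
.......
.....#.
.......
..#..##
.....##
.....##

Derivation:
Click 1 (4,2) count=2: revealed 1 new [(4,2)] -> total=1
Click 2 (2,5) count=4: revealed 1 new [(2,5)] -> total=2
Click 3 (5,6) count=0: revealed 6 new [(4,5) (4,6) (5,5) (5,6) (6,5) (6,6)] -> total=8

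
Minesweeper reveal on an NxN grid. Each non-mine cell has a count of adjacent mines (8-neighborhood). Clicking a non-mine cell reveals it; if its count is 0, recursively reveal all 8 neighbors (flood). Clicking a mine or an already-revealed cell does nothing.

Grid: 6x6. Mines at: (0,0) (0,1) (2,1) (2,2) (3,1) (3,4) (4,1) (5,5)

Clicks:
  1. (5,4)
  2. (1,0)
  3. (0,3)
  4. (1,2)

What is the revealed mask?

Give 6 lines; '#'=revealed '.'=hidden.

Click 1 (5,4) count=1: revealed 1 new [(5,4)] -> total=1
Click 2 (1,0) count=3: revealed 1 new [(1,0)] -> total=2
Click 3 (0,3) count=0: revealed 11 new [(0,2) (0,3) (0,4) (0,5) (1,2) (1,3) (1,4) (1,5) (2,3) (2,4) (2,5)] -> total=13
Click 4 (1,2) count=3: revealed 0 new [(none)] -> total=13

Answer: ..####
#.####
...###
......
......
....#.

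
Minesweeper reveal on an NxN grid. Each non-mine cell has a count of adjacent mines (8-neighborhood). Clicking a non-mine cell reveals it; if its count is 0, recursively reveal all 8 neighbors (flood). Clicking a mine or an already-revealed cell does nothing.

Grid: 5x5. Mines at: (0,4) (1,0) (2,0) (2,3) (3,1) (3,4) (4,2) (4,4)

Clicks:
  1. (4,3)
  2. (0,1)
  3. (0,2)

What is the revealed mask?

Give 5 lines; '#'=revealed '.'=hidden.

Answer: .###.
.###.
.....
.....
...#.

Derivation:
Click 1 (4,3) count=3: revealed 1 new [(4,3)] -> total=1
Click 2 (0,1) count=1: revealed 1 new [(0,1)] -> total=2
Click 3 (0,2) count=0: revealed 5 new [(0,2) (0,3) (1,1) (1,2) (1,3)] -> total=7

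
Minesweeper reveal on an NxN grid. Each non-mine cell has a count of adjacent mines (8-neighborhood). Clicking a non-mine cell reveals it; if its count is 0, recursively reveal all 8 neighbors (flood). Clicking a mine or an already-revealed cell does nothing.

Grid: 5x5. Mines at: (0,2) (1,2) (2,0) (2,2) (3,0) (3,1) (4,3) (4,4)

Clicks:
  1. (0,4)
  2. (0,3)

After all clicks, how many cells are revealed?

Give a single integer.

Click 1 (0,4) count=0: revealed 8 new [(0,3) (0,4) (1,3) (1,4) (2,3) (2,4) (3,3) (3,4)] -> total=8
Click 2 (0,3) count=2: revealed 0 new [(none)] -> total=8

Answer: 8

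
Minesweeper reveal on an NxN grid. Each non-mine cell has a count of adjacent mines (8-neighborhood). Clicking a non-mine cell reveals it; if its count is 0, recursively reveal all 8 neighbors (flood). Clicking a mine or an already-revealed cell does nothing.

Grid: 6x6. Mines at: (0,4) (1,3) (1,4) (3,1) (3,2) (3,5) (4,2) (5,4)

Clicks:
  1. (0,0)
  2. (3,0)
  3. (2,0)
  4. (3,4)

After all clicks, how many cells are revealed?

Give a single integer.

Click 1 (0,0) count=0: revealed 9 new [(0,0) (0,1) (0,2) (1,0) (1,1) (1,2) (2,0) (2,1) (2,2)] -> total=9
Click 2 (3,0) count=1: revealed 1 new [(3,0)] -> total=10
Click 3 (2,0) count=1: revealed 0 new [(none)] -> total=10
Click 4 (3,4) count=1: revealed 1 new [(3,4)] -> total=11

Answer: 11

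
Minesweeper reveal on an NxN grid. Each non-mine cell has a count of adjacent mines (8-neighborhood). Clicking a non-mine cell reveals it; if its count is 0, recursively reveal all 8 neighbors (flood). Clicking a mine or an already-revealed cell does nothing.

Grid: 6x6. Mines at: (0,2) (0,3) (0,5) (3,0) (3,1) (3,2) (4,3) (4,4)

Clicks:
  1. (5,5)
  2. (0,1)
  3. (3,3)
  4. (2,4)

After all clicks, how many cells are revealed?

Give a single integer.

Answer: 11

Derivation:
Click 1 (5,5) count=1: revealed 1 new [(5,5)] -> total=1
Click 2 (0,1) count=1: revealed 1 new [(0,1)] -> total=2
Click 3 (3,3) count=3: revealed 1 new [(3,3)] -> total=3
Click 4 (2,4) count=0: revealed 8 new [(1,3) (1,4) (1,5) (2,3) (2,4) (2,5) (3,4) (3,5)] -> total=11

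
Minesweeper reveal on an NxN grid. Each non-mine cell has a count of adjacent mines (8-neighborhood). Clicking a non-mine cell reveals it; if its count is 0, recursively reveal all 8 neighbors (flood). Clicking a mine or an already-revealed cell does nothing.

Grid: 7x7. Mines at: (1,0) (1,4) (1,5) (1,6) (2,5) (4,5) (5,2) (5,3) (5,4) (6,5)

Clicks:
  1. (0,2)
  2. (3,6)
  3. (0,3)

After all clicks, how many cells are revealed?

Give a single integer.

Click 1 (0,2) count=0: revealed 25 new [(0,1) (0,2) (0,3) (1,1) (1,2) (1,3) (2,0) (2,1) (2,2) (2,3) (2,4) (3,0) (3,1) (3,2) (3,3) (3,4) (4,0) (4,1) (4,2) (4,3) (4,4) (5,0) (5,1) (6,0) (6,1)] -> total=25
Click 2 (3,6) count=2: revealed 1 new [(3,6)] -> total=26
Click 3 (0,3) count=1: revealed 0 new [(none)] -> total=26

Answer: 26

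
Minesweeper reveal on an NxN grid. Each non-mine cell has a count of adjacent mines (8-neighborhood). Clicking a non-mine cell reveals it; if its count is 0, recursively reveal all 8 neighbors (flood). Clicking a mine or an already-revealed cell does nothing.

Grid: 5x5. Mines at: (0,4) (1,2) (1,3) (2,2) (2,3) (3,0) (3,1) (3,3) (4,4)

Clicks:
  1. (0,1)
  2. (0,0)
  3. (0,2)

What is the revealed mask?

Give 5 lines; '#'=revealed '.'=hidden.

Click 1 (0,1) count=1: revealed 1 new [(0,1)] -> total=1
Click 2 (0,0) count=0: revealed 5 new [(0,0) (1,0) (1,1) (2,0) (2,1)] -> total=6
Click 3 (0,2) count=2: revealed 1 new [(0,2)] -> total=7

Answer: ###..
##...
##...
.....
.....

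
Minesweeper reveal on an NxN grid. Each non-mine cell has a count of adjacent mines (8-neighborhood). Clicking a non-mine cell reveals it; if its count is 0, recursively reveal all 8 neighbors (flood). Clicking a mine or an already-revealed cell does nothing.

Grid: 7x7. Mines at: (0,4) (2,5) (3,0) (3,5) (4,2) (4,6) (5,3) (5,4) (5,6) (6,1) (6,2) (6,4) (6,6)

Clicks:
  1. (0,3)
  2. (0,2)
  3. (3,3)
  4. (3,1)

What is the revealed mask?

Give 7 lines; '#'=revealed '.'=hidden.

Answer: ####...
#####..
#####..
.####..
.......
.......
.......

Derivation:
Click 1 (0,3) count=1: revealed 1 new [(0,3)] -> total=1
Click 2 (0,2) count=0: revealed 17 new [(0,0) (0,1) (0,2) (1,0) (1,1) (1,2) (1,3) (1,4) (2,0) (2,1) (2,2) (2,3) (2,4) (3,1) (3,2) (3,3) (3,4)] -> total=18
Click 3 (3,3) count=1: revealed 0 new [(none)] -> total=18
Click 4 (3,1) count=2: revealed 0 new [(none)] -> total=18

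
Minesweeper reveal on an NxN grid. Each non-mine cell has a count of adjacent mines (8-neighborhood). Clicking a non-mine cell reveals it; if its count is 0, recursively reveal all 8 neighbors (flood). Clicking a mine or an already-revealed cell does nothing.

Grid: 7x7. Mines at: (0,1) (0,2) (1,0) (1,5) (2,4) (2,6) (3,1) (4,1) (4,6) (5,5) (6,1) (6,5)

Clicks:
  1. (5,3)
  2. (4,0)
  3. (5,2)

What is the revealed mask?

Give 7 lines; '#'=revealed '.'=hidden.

Answer: .......
.......
.......
..###..
#.###..
..###..
..###..

Derivation:
Click 1 (5,3) count=0: revealed 12 new [(3,2) (3,3) (3,4) (4,2) (4,3) (4,4) (5,2) (5,3) (5,4) (6,2) (6,3) (6,4)] -> total=12
Click 2 (4,0) count=2: revealed 1 new [(4,0)] -> total=13
Click 3 (5,2) count=2: revealed 0 new [(none)] -> total=13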